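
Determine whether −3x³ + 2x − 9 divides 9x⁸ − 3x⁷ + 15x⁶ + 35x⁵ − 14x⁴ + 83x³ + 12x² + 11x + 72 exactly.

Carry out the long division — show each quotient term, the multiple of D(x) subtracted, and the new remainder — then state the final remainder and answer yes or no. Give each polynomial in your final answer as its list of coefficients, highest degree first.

R = [0], so D(x) is a factor of P(x). yes

Step 1: lead(9x⁸ − 3x⁷ + 15x⁶ + 35x⁵ − 14x⁴ + 83x³ + 12x² + 11x + 72) ÷ lead(D) = 9x⁸ ÷ −3x³ = −3x⁵. Subtract (−3x⁵)·D = 9x⁸ − 6x⁶ + 27x⁵. Remainder: −3x⁷ + 21x⁶ + 8x⁵ − 14x⁴ + 83x³ + 12x² + 11x + 72.
Step 2: lead(−3x⁷ + 21x⁶ + 8x⁵ − 14x⁴ + 83x³ + 12x² + 11x + 72) ÷ lead(D) = −3x⁷ ÷ −3x³ = x⁴. Subtract (x⁴)·D = −3x⁷ + 2x⁵ − 9x⁴. Remainder: 21x⁶ + 6x⁵ − 5x⁴ + 83x³ + 12x² + 11x + 72.
Step 3: lead(21x⁶ + 6x⁵ − 5x⁴ + 83x³ + 12x² + 11x + 72) ÷ lead(D) = 21x⁶ ÷ −3x³ = −7x³. Subtract (−7x³)·D = 21x⁶ − 14x⁴ + 63x³. Remainder: 6x⁵ + 9x⁴ + 20x³ + 12x² + 11x + 72.
Step 4: lead(6x⁵ + 9x⁴ + 20x³ + 12x² + 11x + 72) ÷ lead(D) = 6x⁵ ÷ −3x³ = −2x². Subtract (−2x²)·D = 6x⁵ − 4x³ + 18x². Remainder: 9x⁴ + 24x³ − 6x² + 11x + 72.
Step 5: lead(9x⁴ + 24x³ − 6x² + 11x + 72) ÷ lead(D) = 9x⁴ ÷ −3x³ = −3x. Subtract (−3x)·D = 9x⁴ − 6x² + 27x. Remainder: 24x³ − 16x + 72.
Step 6: lead(24x³ − 16x + 72) ÷ lead(D) = 24x³ ÷ −3x³ = −8. Subtract (−8)·D = 24x³ − 16x + 72. Remainder: 0.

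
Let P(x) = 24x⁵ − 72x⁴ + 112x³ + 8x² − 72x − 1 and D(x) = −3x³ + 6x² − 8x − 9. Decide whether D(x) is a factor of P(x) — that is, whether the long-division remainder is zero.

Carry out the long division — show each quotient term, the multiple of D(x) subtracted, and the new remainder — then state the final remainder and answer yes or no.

Step 1: lead(24x⁵ − 72x⁴ + 112x³ + 8x² − 72x − 1) ÷ lead(D) = 24x⁵ ÷ −3x³ = −8x². Subtract (−8x²)·D = 24x⁵ − 48x⁴ + 64x³ + 72x². Remainder: −24x⁴ + 48x³ − 64x² − 72x − 1.
Step 2: lead(−24x⁴ + 48x³ − 64x² − 72x − 1) ÷ lead(D) = −24x⁴ ÷ −3x³ = 8x. Subtract (8x)·D = −24x⁴ + 48x³ − 64x² − 72x. Remainder: −1.

R(x) = −1, so D(x) is not a factor of P(x). no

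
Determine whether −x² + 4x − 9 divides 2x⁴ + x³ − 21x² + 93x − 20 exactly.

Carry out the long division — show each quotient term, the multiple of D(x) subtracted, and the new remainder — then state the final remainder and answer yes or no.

R(x) = 7, so D(x) is not a factor of P(x). no

Step 1: lead(2x⁴ + x³ − 21x² + 93x − 20) ÷ lead(D) = 2x⁴ ÷ −x² = −2x². Subtract (−2x²)·D = 2x⁴ − 8x³ + 18x². Remainder: 9x³ − 39x² + 93x − 20.
Step 2: lead(9x³ − 39x² + 93x − 20) ÷ lead(D) = 9x³ ÷ −x² = −9x. Subtract (−9x)·D = 9x³ − 36x² + 81x. Remainder: −3x² + 12x − 20.
Step 3: lead(−3x² + 12x − 20) ÷ lead(D) = −3x² ÷ −x² = 3. Subtract (3)·D = −3x² + 12x − 27. Remainder: 7.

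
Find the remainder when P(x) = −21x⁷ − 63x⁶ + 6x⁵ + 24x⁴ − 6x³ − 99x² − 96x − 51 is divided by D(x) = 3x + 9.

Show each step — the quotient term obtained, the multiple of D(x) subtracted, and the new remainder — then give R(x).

Step 1: lead(−21x⁷ − 63x⁶ + 6x⁵ + 24x⁴ − 6x³ − 99x² − 96x − 51) ÷ lead(D) = −21x⁷ ÷ 3x = −7x⁶. Subtract (−7x⁶)·D = −21x⁷ − 63x⁶. Remainder: 6x⁵ + 24x⁴ − 6x³ − 99x² − 96x − 51.
Step 2: lead(6x⁵ + 24x⁴ − 6x³ − 99x² − 96x − 51) ÷ lead(D) = 6x⁵ ÷ 3x = 2x⁴. Subtract (2x⁴)·D = 6x⁵ + 18x⁴. Remainder: 6x⁴ − 6x³ − 99x² − 96x − 51.
Step 3: lead(6x⁴ − 6x³ − 99x² − 96x − 51) ÷ lead(D) = 6x⁴ ÷ 3x = 2x³. Subtract (2x³)·D = 6x⁴ + 18x³. Remainder: −24x³ − 99x² − 96x − 51.
Step 4: lead(−24x³ − 99x² − 96x − 51) ÷ lead(D) = −24x³ ÷ 3x = −8x². Subtract (−8x²)·D = −24x³ − 72x². Remainder: −27x² − 96x − 51.
Step 5: lead(−27x² − 96x − 51) ÷ lead(D) = −27x² ÷ 3x = −9x. Subtract (−9x)·D = −27x² − 81x. Remainder: −15x − 51.
Step 6: lead(−15x − 51) ÷ lead(D) = −15x ÷ 3x = −5. Subtract (−5)·D = −15x − 45. Remainder: −6.

R(x) = −6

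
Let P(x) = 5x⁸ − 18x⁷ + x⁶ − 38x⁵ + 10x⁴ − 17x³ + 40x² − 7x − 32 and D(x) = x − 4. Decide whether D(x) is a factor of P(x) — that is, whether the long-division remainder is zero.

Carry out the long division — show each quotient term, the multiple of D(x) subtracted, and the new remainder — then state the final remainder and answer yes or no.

R(x) = 4, so D(x) is not a factor of P(x). no

Step 1: lead(5x⁸ − 18x⁷ + x⁶ − 38x⁵ + 10x⁴ − 17x³ + 40x² − 7x − 32) ÷ lead(D) = 5x⁸ ÷ x = 5x⁷. Subtract (5x⁷)·D = 5x⁸ − 20x⁷. Remainder: 2x⁷ + x⁶ − 38x⁵ + 10x⁴ − 17x³ + 40x² − 7x − 32.
Step 2: lead(2x⁷ + x⁶ − 38x⁵ + 10x⁴ − 17x³ + 40x² − 7x − 32) ÷ lead(D) = 2x⁷ ÷ x = 2x⁶. Subtract (2x⁶)·D = 2x⁷ − 8x⁶. Remainder: 9x⁶ − 38x⁵ + 10x⁴ − 17x³ + 40x² − 7x − 32.
Step 3: lead(9x⁶ − 38x⁵ + 10x⁴ − 17x³ + 40x² − 7x − 32) ÷ lead(D) = 9x⁶ ÷ x = 9x⁵. Subtract (9x⁵)·D = 9x⁶ − 36x⁵. Remainder: −2x⁵ + 10x⁴ − 17x³ + 40x² − 7x − 32.
Step 4: lead(−2x⁵ + 10x⁴ − 17x³ + 40x² − 7x − 32) ÷ lead(D) = −2x⁵ ÷ x = −2x⁴. Subtract (−2x⁴)·D = −2x⁵ + 8x⁴. Remainder: 2x⁴ − 17x³ + 40x² − 7x − 32.
Step 5: lead(2x⁴ − 17x³ + 40x² − 7x − 32) ÷ lead(D) = 2x⁴ ÷ x = 2x³. Subtract (2x³)·D = 2x⁴ − 8x³. Remainder: −9x³ + 40x² − 7x − 32.
Step 6: lead(−9x³ + 40x² − 7x − 32) ÷ lead(D) = −9x³ ÷ x = −9x². Subtract (−9x²)·D = −9x³ + 36x². Remainder: 4x² − 7x − 32.
Step 7: lead(4x² − 7x − 32) ÷ lead(D) = 4x² ÷ x = 4x. Subtract (4x)·D = 4x² − 16x. Remainder: 9x − 32.
Step 8: lead(9x − 32) ÷ lead(D) = 9x ÷ x = 9. Subtract (9)·D = 9x − 36. Remainder: 4.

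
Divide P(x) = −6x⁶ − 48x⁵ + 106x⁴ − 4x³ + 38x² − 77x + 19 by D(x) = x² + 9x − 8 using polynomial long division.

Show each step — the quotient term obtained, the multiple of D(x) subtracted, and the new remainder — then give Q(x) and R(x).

Q(x) = −6x⁴ + 6x³ + 4x² + 8x − 2; R(x) = 5x + 3

Step 1: lead(−6x⁶ − 48x⁵ + 106x⁴ − 4x³ + 38x² − 77x + 19) ÷ lead(D) = −6x⁶ ÷ x² = −6x⁴. Subtract (−6x⁴)·D = −6x⁶ − 54x⁵ + 48x⁴. Remainder: 6x⁵ + 58x⁴ − 4x³ + 38x² − 77x + 19.
Step 2: lead(6x⁵ + 58x⁴ − 4x³ + 38x² − 77x + 19) ÷ lead(D) = 6x⁵ ÷ x² = 6x³. Subtract (6x³)·D = 6x⁵ + 54x⁴ − 48x³. Remainder: 4x⁴ + 44x³ + 38x² − 77x + 19.
Step 3: lead(4x⁴ + 44x³ + 38x² − 77x + 19) ÷ lead(D) = 4x⁴ ÷ x² = 4x². Subtract (4x²)·D = 4x⁴ + 36x³ − 32x². Remainder: 8x³ + 70x² − 77x + 19.
Step 4: lead(8x³ + 70x² − 77x + 19) ÷ lead(D) = 8x³ ÷ x² = 8x. Subtract (8x)·D = 8x³ + 72x² − 64x. Remainder: −2x² − 13x + 19.
Step 5: lead(−2x² − 13x + 19) ÷ lead(D) = −2x² ÷ x² = −2. Subtract (−2)·D = −2x² − 18x + 16. Remainder: 5x + 3.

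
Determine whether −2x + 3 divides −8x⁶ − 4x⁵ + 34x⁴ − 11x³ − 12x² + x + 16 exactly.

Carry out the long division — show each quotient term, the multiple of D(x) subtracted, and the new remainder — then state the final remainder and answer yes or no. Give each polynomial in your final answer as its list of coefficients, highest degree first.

Step 1: lead(−8x⁶ − 4x⁵ + 34x⁴ − 11x³ − 12x² + x + 16) ÷ lead(D) = −8x⁶ ÷ −2x = 4x⁵. Subtract (4x⁵)·D = −8x⁶ + 12x⁵. Remainder: −16x⁵ + 34x⁴ − 11x³ − 12x² + x + 16.
Step 2: lead(−16x⁵ + 34x⁴ − 11x³ − 12x² + x + 16) ÷ lead(D) = −16x⁵ ÷ −2x = 8x⁴. Subtract (8x⁴)·D = −16x⁵ + 24x⁴. Remainder: 10x⁴ − 11x³ − 12x² + x + 16.
Step 3: lead(10x⁴ − 11x³ − 12x² + x + 16) ÷ lead(D) = 10x⁴ ÷ −2x = −5x³. Subtract (−5x³)·D = 10x⁴ − 15x³. Remainder: 4x³ − 12x² + x + 16.
Step 4: lead(4x³ − 12x² + x + 16) ÷ lead(D) = 4x³ ÷ −2x = −2x². Subtract (−2x²)·D = 4x³ − 6x². Remainder: −6x² + x + 16.
Step 5: lead(−6x² + x + 16) ÷ lead(D) = −6x² ÷ −2x = 3x. Subtract (3x)·D = −6x² + 9x. Remainder: −8x + 16.
Step 6: lead(−8x + 16) ÷ lead(D) = −8x ÷ −2x = 4. Subtract (4)·D = −8x + 12. Remainder: 4.

R = [4], so D(x) is not a factor of P(x). no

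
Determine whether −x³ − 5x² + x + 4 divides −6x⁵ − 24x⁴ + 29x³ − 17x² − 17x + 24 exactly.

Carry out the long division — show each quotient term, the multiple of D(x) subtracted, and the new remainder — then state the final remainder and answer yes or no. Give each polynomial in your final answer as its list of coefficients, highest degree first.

R = [-4], so D(x) is not a factor of P(x). no

Step 1: lead(−6x⁵ − 24x⁴ + 29x³ − 17x² − 17x + 24) ÷ lead(D) = −6x⁵ ÷ −x³ = 6x². Subtract (6x²)·D = −6x⁵ − 30x⁴ + 6x³ + 24x². Remainder: 6x⁴ + 23x³ − 41x² − 17x + 24.
Step 2: lead(6x⁴ + 23x³ − 41x² − 17x + 24) ÷ lead(D) = 6x⁴ ÷ −x³ = −6x. Subtract (−6x)·D = 6x⁴ + 30x³ − 6x² − 24x. Remainder: −7x³ − 35x² + 7x + 24.
Step 3: lead(−7x³ − 35x² + 7x + 24) ÷ lead(D) = −7x³ ÷ −x³ = 7. Subtract (7)·D = −7x³ − 35x² + 7x + 28. Remainder: −4.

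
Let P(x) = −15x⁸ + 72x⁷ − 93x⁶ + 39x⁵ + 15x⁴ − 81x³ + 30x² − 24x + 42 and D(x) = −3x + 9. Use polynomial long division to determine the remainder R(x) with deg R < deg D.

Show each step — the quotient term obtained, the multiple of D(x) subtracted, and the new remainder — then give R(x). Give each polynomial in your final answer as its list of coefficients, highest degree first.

R = [-3]

Step 1: lead(−15x⁸ + 72x⁷ − 93x⁶ + 39x⁵ + 15x⁴ − 81x³ + 30x² − 24x + 42) ÷ lead(D) = −15x⁸ ÷ −3x = 5x⁷. Subtract (5x⁷)·D = −15x⁸ + 45x⁷. Remainder: 27x⁷ − 93x⁶ + 39x⁵ + 15x⁴ − 81x³ + 30x² − 24x + 42.
Step 2: lead(27x⁷ − 93x⁶ + 39x⁵ + 15x⁴ − 81x³ + 30x² − 24x + 42) ÷ lead(D) = 27x⁷ ÷ −3x = −9x⁶. Subtract (−9x⁶)·D = 27x⁷ − 81x⁶. Remainder: −12x⁶ + 39x⁵ + 15x⁴ − 81x³ + 30x² − 24x + 42.
Step 3: lead(−12x⁶ + 39x⁵ + 15x⁴ − 81x³ + 30x² − 24x + 42) ÷ lead(D) = −12x⁶ ÷ −3x = 4x⁵. Subtract (4x⁵)·D = −12x⁶ + 36x⁵. Remainder: 3x⁵ + 15x⁴ − 81x³ + 30x² − 24x + 42.
Step 4: lead(3x⁵ + 15x⁴ − 81x³ + 30x² − 24x + 42) ÷ lead(D) = 3x⁵ ÷ −3x = −x⁴. Subtract (−x⁴)·D = 3x⁵ − 9x⁴. Remainder: 24x⁴ − 81x³ + 30x² − 24x + 42.
Step 5: lead(24x⁴ − 81x³ + 30x² − 24x + 42) ÷ lead(D) = 24x⁴ ÷ −3x = −8x³. Subtract (−8x³)·D = 24x⁴ − 72x³. Remainder: −9x³ + 30x² − 24x + 42.
Step 6: lead(−9x³ + 30x² − 24x + 42) ÷ lead(D) = −9x³ ÷ −3x = 3x². Subtract (3x²)·D = −9x³ + 27x². Remainder: 3x² − 24x + 42.
Step 7: lead(3x² − 24x + 42) ÷ lead(D) = 3x² ÷ −3x = −x. Subtract (−x)·D = 3x² − 9x. Remainder: −15x + 42.
Step 8: lead(−15x + 42) ÷ lead(D) = −15x ÷ −3x = 5. Subtract (5)·D = −15x + 45. Remainder: −3.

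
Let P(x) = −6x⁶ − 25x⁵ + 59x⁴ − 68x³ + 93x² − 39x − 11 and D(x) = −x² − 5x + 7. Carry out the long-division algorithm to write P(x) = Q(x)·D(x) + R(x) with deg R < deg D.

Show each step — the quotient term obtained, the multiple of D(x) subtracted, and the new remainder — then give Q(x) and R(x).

Q(x) = 6x⁴ − 5x³ + 8x² − 7x − 2; R(x) = 3

Step 1: lead(−6x⁶ − 25x⁵ + 59x⁴ − 68x³ + 93x² − 39x − 11) ÷ lead(D) = −6x⁶ ÷ −x² = 6x⁴. Subtract (6x⁴)·D = −6x⁶ − 30x⁵ + 42x⁴. Remainder: 5x⁵ + 17x⁴ − 68x³ + 93x² − 39x − 11.
Step 2: lead(5x⁵ + 17x⁴ − 68x³ + 93x² − 39x − 11) ÷ lead(D) = 5x⁵ ÷ −x² = −5x³. Subtract (−5x³)·D = 5x⁵ + 25x⁴ − 35x³. Remainder: −8x⁴ − 33x³ + 93x² − 39x − 11.
Step 3: lead(−8x⁴ − 33x³ + 93x² − 39x − 11) ÷ lead(D) = −8x⁴ ÷ −x² = 8x². Subtract (8x²)·D = −8x⁴ − 40x³ + 56x². Remainder: 7x³ + 37x² − 39x − 11.
Step 4: lead(7x³ + 37x² − 39x − 11) ÷ lead(D) = 7x³ ÷ −x² = −7x. Subtract (−7x)·D = 7x³ + 35x² − 49x. Remainder: 2x² + 10x − 11.
Step 5: lead(2x² + 10x − 11) ÷ lead(D) = 2x² ÷ −x² = −2. Subtract (−2)·D = 2x² + 10x − 14. Remainder: 3.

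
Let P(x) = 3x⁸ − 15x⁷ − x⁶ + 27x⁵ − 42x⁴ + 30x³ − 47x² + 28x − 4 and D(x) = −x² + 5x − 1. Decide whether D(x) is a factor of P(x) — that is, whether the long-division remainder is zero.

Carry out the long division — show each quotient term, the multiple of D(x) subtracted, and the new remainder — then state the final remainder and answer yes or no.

R(x) = 0, so D(x) is a factor of P(x). yes

Step 1: lead(3x⁸ − 15x⁷ − x⁶ + 27x⁵ − 42x⁴ + 30x³ − 47x² + 28x − 4) ÷ lead(D) = 3x⁸ ÷ −x² = −3x⁶. Subtract (−3x⁶)·D = 3x⁸ − 15x⁷ + 3x⁶. Remainder: −4x⁶ + 27x⁵ − 42x⁴ + 30x³ − 47x² + 28x − 4.
Step 2: lead(−4x⁶ + 27x⁵ − 42x⁴ + 30x³ − 47x² + 28x − 4) ÷ lead(D) = −4x⁶ ÷ −x² = 4x⁴. Subtract (4x⁴)·D = −4x⁶ + 20x⁵ − 4x⁴. Remainder: 7x⁵ − 38x⁴ + 30x³ − 47x² + 28x − 4.
Step 3: lead(7x⁵ − 38x⁴ + 30x³ − 47x² + 28x − 4) ÷ lead(D) = 7x⁵ ÷ −x² = −7x³. Subtract (−7x³)·D = 7x⁵ − 35x⁴ + 7x³. Remainder: −3x⁴ + 23x³ − 47x² + 28x − 4.
Step 4: lead(−3x⁴ + 23x³ − 47x² + 28x − 4) ÷ lead(D) = −3x⁴ ÷ −x² = 3x². Subtract (3x²)·D = −3x⁴ + 15x³ − 3x². Remainder: 8x³ − 44x² + 28x − 4.
Step 5: lead(8x³ − 44x² + 28x − 4) ÷ lead(D) = 8x³ ÷ −x² = −8x. Subtract (−8x)·D = 8x³ − 40x² + 8x. Remainder: −4x² + 20x − 4.
Step 6: lead(−4x² + 20x − 4) ÷ lead(D) = −4x² ÷ −x² = 4. Subtract (4)·D = −4x² + 20x − 4. Remainder: 0.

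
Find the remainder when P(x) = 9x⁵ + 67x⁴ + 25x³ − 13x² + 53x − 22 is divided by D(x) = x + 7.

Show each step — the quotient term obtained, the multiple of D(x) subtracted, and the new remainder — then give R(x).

R(x) = −1

Step 1: lead(9x⁵ + 67x⁴ + 25x³ − 13x² + 53x − 22) ÷ lead(D) = 9x⁵ ÷ x = 9x⁴. Subtract (9x⁴)·D = 9x⁵ + 63x⁴. Remainder: 4x⁴ + 25x³ − 13x² + 53x − 22.
Step 2: lead(4x⁴ + 25x³ − 13x² + 53x − 22) ÷ lead(D) = 4x⁴ ÷ x = 4x³. Subtract (4x³)·D = 4x⁴ + 28x³. Remainder: −3x³ − 13x² + 53x − 22.
Step 3: lead(−3x³ − 13x² + 53x − 22) ÷ lead(D) = −3x³ ÷ x = −3x². Subtract (−3x²)·D = −3x³ − 21x². Remainder: 8x² + 53x − 22.
Step 4: lead(8x² + 53x − 22) ÷ lead(D) = 8x² ÷ x = 8x. Subtract (8x)·D = 8x² + 56x. Remainder: −3x − 22.
Step 5: lead(−3x − 22) ÷ lead(D) = −3x ÷ x = −3. Subtract (−3)·D = −3x − 21. Remainder: −1.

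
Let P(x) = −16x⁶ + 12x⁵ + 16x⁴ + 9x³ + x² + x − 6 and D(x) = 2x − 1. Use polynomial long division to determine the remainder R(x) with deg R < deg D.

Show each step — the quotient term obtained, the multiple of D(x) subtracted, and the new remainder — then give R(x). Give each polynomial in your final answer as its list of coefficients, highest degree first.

R = [-3]

Step 1: lead(−16x⁶ + 12x⁵ + 16x⁴ + 9x³ + x² + x − 6) ÷ lead(D) = −16x⁶ ÷ 2x = −8x⁵. Subtract (−8x⁵)·D = −16x⁶ + 8x⁵. Remainder: 4x⁵ + 16x⁴ + 9x³ + x² + x − 6.
Step 2: lead(4x⁵ + 16x⁴ + 9x³ + x² + x − 6) ÷ lead(D) = 4x⁵ ÷ 2x = 2x⁴. Subtract (2x⁴)·D = 4x⁵ − 2x⁴. Remainder: 18x⁴ + 9x³ + x² + x − 6.
Step 3: lead(18x⁴ + 9x³ + x² + x − 6) ÷ lead(D) = 18x⁴ ÷ 2x = 9x³. Subtract (9x³)·D = 18x⁴ − 9x³. Remainder: 18x³ + x² + x − 6.
Step 4: lead(18x³ + x² + x − 6) ÷ lead(D) = 18x³ ÷ 2x = 9x². Subtract (9x²)·D = 18x³ − 9x². Remainder: 10x² + x − 6.
Step 5: lead(10x² + x − 6) ÷ lead(D) = 10x² ÷ 2x = 5x. Subtract (5x)·D = 10x² − 5x. Remainder: 6x − 6.
Step 6: lead(6x − 6) ÷ lead(D) = 6x ÷ 2x = 3. Subtract (3)·D = 6x − 3. Remainder: −3.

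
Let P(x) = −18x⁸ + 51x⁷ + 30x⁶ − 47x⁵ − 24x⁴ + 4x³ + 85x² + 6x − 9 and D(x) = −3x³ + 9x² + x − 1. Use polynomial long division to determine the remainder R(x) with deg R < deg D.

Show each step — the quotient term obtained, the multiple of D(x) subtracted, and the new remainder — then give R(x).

R(x) = 0

Step 1: lead(−18x⁸ + 51x⁷ + 30x⁶ − 47x⁵ − 24x⁴ + 4x³ + 85x² + 6x − 9) ÷ lead(D) = −18x⁸ ÷ −3x³ = 6x⁵. Subtract (6x⁵)·D = −18x⁸ + 54x⁷ + 6x⁶ − 6x⁵. Remainder: −3x⁷ + 24x⁶ − 41x⁵ − 24x⁴ + 4x³ + 85x² + 6x − 9.
Step 2: lead(−3x⁷ + 24x⁶ − 41x⁵ − 24x⁴ + 4x³ + 85x² + 6x − 9) ÷ lead(D) = −3x⁷ ÷ −3x³ = x⁴. Subtract (x⁴)·D = −3x⁷ + 9x⁶ + x⁵ − x⁴. Remainder: 15x⁶ − 42x⁵ − 23x⁴ + 4x³ + 85x² + 6x − 9.
Step 3: lead(15x⁶ − 42x⁵ − 23x⁴ + 4x³ + 85x² + 6x − 9) ÷ lead(D) = 15x⁶ ÷ −3x³ = −5x³. Subtract (−5x³)·D = 15x⁶ − 45x⁵ − 5x⁴ + 5x³. Remainder: 3x⁵ − 18x⁴ − x³ + 85x² + 6x − 9.
Step 4: lead(3x⁵ − 18x⁴ − x³ + 85x² + 6x − 9) ÷ lead(D) = 3x⁵ ÷ −3x³ = −x². Subtract (−x²)·D = 3x⁵ − 9x⁴ − x³ + x². Remainder: −9x⁴ + 84x² + 6x − 9.
Step 5: lead(−9x⁴ + 84x² + 6x − 9) ÷ lead(D) = −9x⁴ ÷ −3x³ = 3x. Subtract (3x)·D = −9x⁴ + 27x³ + 3x² − 3x. Remainder: −27x³ + 81x² + 9x − 9.
Step 6: lead(−27x³ + 81x² + 9x − 9) ÷ lead(D) = −27x³ ÷ −3x³ = 9. Subtract (9)·D = −27x³ + 81x² + 9x − 9. Remainder: 0.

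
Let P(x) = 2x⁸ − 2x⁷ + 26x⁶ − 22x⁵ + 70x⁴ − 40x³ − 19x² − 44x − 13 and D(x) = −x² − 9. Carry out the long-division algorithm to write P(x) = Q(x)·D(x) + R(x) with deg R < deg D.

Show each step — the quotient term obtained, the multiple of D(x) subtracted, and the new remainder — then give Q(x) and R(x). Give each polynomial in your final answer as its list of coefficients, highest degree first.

Step 1: lead(2x⁸ − 2x⁷ + 26x⁶ − 22x⁵ + 70x⁴ − 40x³ − 19x² − 44x − 13) ÷ lead(D) = 2x⁸ ÷ −x² = −2x⁶. Subtract (−2x⁶)·D = 2x⁸ + 18x⁶. Remainder: −2x⁷ + 8x⁶ − 22x⁵ + 70x⁴ − 40x³ − 19x² − 44x − 13.
Step 2: lead(−2x⁷ + 8x⁶ − 22x⁵ + 70x⁴ − 40x³ − 19x² − 44x − 13) ÷ lead(D) = −2x⁷ ÷ −x² = 2x⁵. Subtract (2x⁵)·D = −2x⁷ − 18x⁵. Remainder: 8x⁶ − 4x⁵ + 70x⁴ − 40x³ − 19x² − 44x − 13.
Step 3: lead(8x⁶ − 4x⁵ + 70x⁴ − 40x³ − 19x² − 44x − 13) ÷ lead(D) = 8x⁶ ÷ −x² = −8x⁴. Subtract (−8x⁴)·D = 8x⁶ + 72x⁴. Remainder: −4x⁵ − 2x⁴ − 40x³ − 19x² − 44x − 13.
Step 4: lead(−4x⁵ − 2x⁴ − 40x³ − 19x² − 44x − 13) ÷ lead(D) = −4x⁵ ÷ −x² = 4x³. Subtract (4x³)·D = −4x⁵ − 36x³. Remainder: −2x⁴ − 4x³ − 19x² − 44x − 13.
Step 5: lead(−2x⁴ − 4x³ − 19x² − 44x − 13) ÷ lead(D) = −2x⁴ ÷ −x² = 2x². Subtract (2x²)·D = −2x⁴ − 18x². Remainder: −4x³ − x² − 44x − 13.
Step 6: lead(−4x³ − x² − 44x − 13) ÷ lead(D) = −4x³ ÷ −x² = 4x. Subtract (4x)·D = −4x³ − 36x. Remainder: −x² − 8x − 13.
Step 7: lead(−x² − 8x − 13) ÷ lead(D) = −x² ÷ −x² = 1. Subtract (1)·D = −x² − 9. Remainder: −8x − 4.

Q = [-2, 2, -8, 4, 2, 4, 1]; R = [-8, -4]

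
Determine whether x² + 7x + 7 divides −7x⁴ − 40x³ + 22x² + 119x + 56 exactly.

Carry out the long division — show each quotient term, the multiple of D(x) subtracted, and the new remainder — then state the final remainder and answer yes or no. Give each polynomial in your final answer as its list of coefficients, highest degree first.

R = [0], so D(x) is a factor of P(x). yes

Step 1: lead(−7x⁴ − 40x³ + 22x² + 119x + 56) ÷ lead(D) = −7x⁴ ÷ x² = −7x². Subtract (−7x²)·D = −7x⁴ − 49x³ − 49x². Remainder: 9x³ + 71x² + 119x + 56.
Step 2: lead(9x³ + 71x² + 119x + 56) ÷ lead(D) = 9x³ ÷ x² = 9x. Subtract (9x)·D = 9x³ + 63x² + 63x. Remainder: 8x² + 56x + 56.
Step 3: lead(8x² + 56x + 56) ÷ lead(D) = 8x² ÷ x² = 8. Subtract (8)·D = 8x² + 56x + 56. Remainder: 0.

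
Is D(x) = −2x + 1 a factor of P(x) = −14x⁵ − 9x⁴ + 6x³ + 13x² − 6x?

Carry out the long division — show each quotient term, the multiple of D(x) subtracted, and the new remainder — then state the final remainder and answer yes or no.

Step 1: lead(−14x⁵ − 9x⁴ + 6x³ + 13x² − 6x) ÷ lead(D) = −14x⁵ ÷ −2x = 7x⁴. Subtract (7x⁴)·D = −14x⁵ + 7x⁴. Remainder: −16x⁴ + 6x³ + 13x² − 6x.
Step 2: lead(−16x⁴ + 6x³ + 13x² − 6x) ÷ lead(D) = −16x⁴ ÷ −2x = 8x³. Subtract (8x³)·D = −16x⁴ + 8x³. Remainder: −2x³ + 13x² − 6x.
Step 3: lead(−2x³ + 13x² − 6x) ÷ lead(D) = −2x³ ÷ −2x = x². Subtract (x²)·D = −2x³ + x². Remainder: 12x² − 6x.
Step 4: lead(12x² − 6x) ÷ lead(D) = 12x² ÷ −2x = −6x. Subtract (−6x)·D = 12x² − 6x. Remainder: 0.

R(x) = 0, so D(x) is a factor of P(x). yes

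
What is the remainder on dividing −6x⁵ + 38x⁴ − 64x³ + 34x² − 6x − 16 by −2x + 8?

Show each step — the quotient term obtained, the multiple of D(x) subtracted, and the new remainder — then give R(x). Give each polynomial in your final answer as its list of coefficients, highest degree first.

Step 1: lead(−6x⁵ + 38x⁴ − 64x³ + 34x² − 6x − 16) ÷ lead(D) = −6x⁵ ÷ −2x = 3x⁴. Subtract (3x⁴)·D = −6x⁵ + 24x⁴. Remainder: 14x⁴ − 64x³ + 34x² − 6x − 16.
Step 2: lead(14x⁴ − 64x³ + 34x² − 6x − 16) ÷ lead(D) = 14x⁴ ÷ −2x = −7x³. Subtract (−7x³)·D = 14x⁴ − 56x³. Remainder: −8x³ + 34x² − 6x − 16.
Step 3: lead(−8x³ + 34x² − 6x − 16) ÷ lead(D) = −8x³ ÷ −2x = 4x². Subtract (4x²)·D = −8x³ + 32x². Remainder: 2x² − 6x − 16.
Step 4: lead(2x² − 6x − 16) ÷ lead(D) = 2x² ÷ −2x = −x. Subtract (−x)·D = 2x² − 8x. Remainder: 2x − 16.
Step 5: lead(2x − 16) ÷ lead(D) = 2x ÷ −2x = −1. Subtract (−1)·D = 2x − 8. Remainder: −8.

R = [-8]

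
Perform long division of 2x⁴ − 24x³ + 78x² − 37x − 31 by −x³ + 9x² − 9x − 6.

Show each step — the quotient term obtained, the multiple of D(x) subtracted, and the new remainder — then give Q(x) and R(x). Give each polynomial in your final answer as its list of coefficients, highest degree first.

Step 1: lead(2x⁴ − 24x³ + 78x² − 37x − 31) ÷ lead(D) = 2x⁴ ÷ −x³ = −2x. Subtract (−2x)·D = 2x⁴ − 18x³ + 18x² + 12x. Remainder: −6x³ + 60x² − 49x − 31.
Step 2: lead(−6x³ + 60x² − 49x − 31) ÷ lead(D) = −6x³ ÷ −x³ = 6. Subtract (6)·D = −6x³ + 54x² − 54x − 36. Remainder: 6x² + 5x + 5.

Q = [-2, 6]; R = [6, 5, 5]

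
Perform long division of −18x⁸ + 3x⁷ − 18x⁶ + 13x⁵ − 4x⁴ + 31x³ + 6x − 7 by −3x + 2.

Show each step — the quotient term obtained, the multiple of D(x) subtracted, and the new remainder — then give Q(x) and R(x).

Step 1: lead(−18x⁸ + 3x⁷ − 18x⁶ + 13x⁵ − 4x⁴ + 31x³ + 6x − 7) ÷ lead(D) = −18x⁸ ÷ −3x = 6x⁷. Subtract (6x⁷)·D = −18x⁸ + 12x⁷. Remainder: −9x⁷ − 18x⁶ + 13x⁵ − 4x⁴ + 31x³ + 6x − 7.
Step 2: lead(−9x⁷ − 18x⁶ + 13x⁵ − 4x⁴ + 31x³ + 6x − 7) ÷ lead(D) = −9x⁷ ÷ −3x = 3x⁶. Subtract (3x⁶)·D = −9x⁷ + 6x⁶. Remainder: −24x⁶ + 13x⁵ − 4x⁴ + 31x³ + 6x − 7.
Step 3: lead(−24x⁶ + 13x⁵ − 4x⁴ + 31x³ + 6x − 7) ÷ lead(D) = −24x⁶ ÷ −3x = 8x⁵. Subtract (8x⁵)·D = −24x⁶ + 16x⁵. Remainder: −3x⁵ − 4x⁴ + 31x³ + 6x − 7.
Step 4: lead(−3x⁵ − 4x⁴ + 31x³ + 6x − 7) ÷ lead(D) = −3x⁵ ÷ −3x = x⁴. Subtract (x⁴)·D = −3x⁵ + 2x⁴. Remainder: −6x⁴ + 31x³ + 6x − 7.
Step 5: lead(−6x⁴ + 31x³ + 6x − 7) ÷ lead(D) = −6x⁴ ÷ −3x = 2x³. Subtract (2x³)·D = −6x⁴ + 4x³. Remainder: 27x³ + 6x − 7.
Step 6: lead(27x³ + 6x − 7) ÷ lead(D) = 27x³ ÷ −3x = −9x². Subtract (−9x²)·D = 27x³ − 18x². Remainder: 18x² + 6x − 7.
Step 7: lead(18x² + 6x − 7) ÷ lead(D) = 18x² ÷ −3x = −6x. Subtract (−6x)·D = 18x² − 12x. Remainder: 18x − 7.
Step 8: lead(18x − 7) ÷ lead(D) = 18x ÷ −3x = −6. Subtract (−6)·D = 18x − 12. Remainder: 5.

Q(x) = 6x⁷ + 3x⁶ + 8x⁵ + x⁴ + 2x³ − 9x² − 6x − 6; R(x) = 5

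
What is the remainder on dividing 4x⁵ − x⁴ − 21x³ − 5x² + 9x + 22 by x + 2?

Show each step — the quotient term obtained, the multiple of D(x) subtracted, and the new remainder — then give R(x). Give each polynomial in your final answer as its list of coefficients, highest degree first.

Step 1: lead(4x⁵ − x⁴ − 21x³ − 5x² + 9x + 22) ÷ lead(D) = 4x⁵ ÷ x = 4x⁴. Subtract (4x⁴)·D = 4x⁵ + 8x⁴. Remainder: −9x⁴ − 21x³ − 5x² + 9x + 22.
Step 2: lead(−9x⁴ − 21x³ − 5x² + 9x + 22) ÷ lead(D) = −9x⁴ ÷ x = −9x³. Subtract (−9x³)·D = −9x⁴ − 18x³. Remainder: −3x³ − 5x² + 9x + 22.
Step 3: lead(−3x³ − 5x² + 9x + 22) ÷ lead(D) = −3x³ ÷ x = −3x². Subtract (−3x²)·D = −3x³ − 6x². Remainder: x² + 9x + 22.
Step 4: lead(x² + 9x + 22) ÷ lead(D) = x² ÷ x = x. Subtract (x)·D = x² + 2x. Remainder: 7x + 22.
Step 5: lead(7x + 22) ÷ lead(D) = 7x ÷ x = 7. Subtract (7)·D = 7x + 14. Remainder: 8.

R = [8]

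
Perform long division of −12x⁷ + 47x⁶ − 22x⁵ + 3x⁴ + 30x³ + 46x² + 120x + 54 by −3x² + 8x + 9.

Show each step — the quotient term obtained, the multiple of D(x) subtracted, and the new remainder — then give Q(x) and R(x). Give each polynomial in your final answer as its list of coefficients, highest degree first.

Step 1: lead(−12x⁷ + 47x⁶ − 22x⁵ + 3x⁴ + 30x³ + 46x² + 120x + 54) ÷ lead(D) = −12x⁷ ÷ −3x² = 4x⁵. Subtract (4x⁵)·D = −12x⁷ + 32x⁶ + 36x⁵. Remainder: 15x⁶ − 58x⁵ + 3x⁴ + 30x³ + 46x² + 120x + 54.
Step 2: lead(15x⁶ − 58x⁵ + 3x⁴ + 30x³ + 46x² + 120x + 54) ÷ lead(D) = 15x⁶ ÷ −3x² = −5x⁴. Subtract (−5x⁴)·D = 15x⁶ − 40x⁵ − 45x⁴. Remainder: −18x⁵ + 48x⁴ + 30x³ + 46x² + 120x + 54.
Step 3: lead(−18x⁵ + 48x⁴ + 30x³ + 46x² + 120x + 54) ÷ lead(D) = −18x⁵ ÷ −3x² = 6x³. Subtract (6x³)·D = −18x⁵ + 48x⁴ + 54x³. Remainder: −24x³ + 46x² + 120x + 54.
Step 4: lead(−24x³ + 46x² + 120x + 54) ÷ lead(D) = −24x³ ÷ −3x² = 8x. Subtract (8x)·D = −24x³ + 64x² + 72x. Remainder: −18x² + 48x + 54.
Step 5: lead(−18x² + 48x + 54) ÷ lead(D) = −18x² ÷ −3x² = 6. Subtract (6)·D = −18x² + 48x + 54. Remainder: 0.

Q = [4, -5, 6, 0, 8, 6]; R = [0]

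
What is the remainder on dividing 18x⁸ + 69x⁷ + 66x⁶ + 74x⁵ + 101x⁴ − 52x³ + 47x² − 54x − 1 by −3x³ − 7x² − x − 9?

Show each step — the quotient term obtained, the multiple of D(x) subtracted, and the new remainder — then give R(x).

Step 1: lead(18x⁸ + 69x⁷ + 66x⁶ + 74x⁵ + 101x⁴ − 52x³ + 47x² − 54x − 1) ÷ lead(D) = 18x⁸ ÷ −3x³ = −6x⁵. Subtract (−6x⁵)·D = 18x⁸ + 42x⁷ + 6x⁶ + 54x⁵. Remainder: 27x⁷ + 60x⁶ + 20x⁵ + 101x⁴ − 52x³ + 47x² − 54x − 1.
Step 2: lead(27x⁷ + 60x⁶ + 20x⁵ + 101x⁴ − 52x³ + 47x² − 54x − 1) ÷ lead(D) = 27x⁷ ÷ −3x³ = −9x⁴. Subtract (−9x⁴)·D = 27x⁷ + 63x⁶ + 9x⁵ + 81x⁴. Remainder: −3x⁶ + 11x⁵ + 20x⁴ − 52x³ + 47x² − 54x − 1.
Step 3: lead(−3x⁶ + 11x⁵ + 20x⁴ − 52x³ + 47x² − 54x − 1) ÷ lead(D) = −3x⁶ ÷ −3x³ = x³. Subtract (x³)·D = −3x⁶ − 7x⁵ − x⁴ − 9x³. Remainder: 18x⁵ + 21x⁴ − 43x³ + 47x² − 54x − 1.
Step 4: lead(18x⁵ + 21x⁴ − 43x³ + 47x² − 54x − 1) ÷ lead(D) = 18x⁵ ÷ −3x³ = −6x². Subtract (−6x²)·D = 18x⁵ + 42x⁴ + 6x³ + 54x². Remainder: −21x⁴ − 49x³ − 7x² − 54x − 1.
Step 5: lead(−21x⁴ − 49x³ − 7x² − 54x − 1) ÷ lead(D) = −21x⁴ ÷ −3x³ = 7x. Subtract (7x)·D = −21x⁴ − 49x³ − 7x² − 63x. Remainder: 9x − 1.

R(x) = 9x − 1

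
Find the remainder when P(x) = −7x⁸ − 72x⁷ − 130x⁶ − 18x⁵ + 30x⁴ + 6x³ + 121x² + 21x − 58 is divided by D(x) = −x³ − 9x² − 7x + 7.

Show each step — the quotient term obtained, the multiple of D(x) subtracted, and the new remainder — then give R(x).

R(x) = 9x² − 7x − 9

Step 1: lead(−7x⁸ − 72x⁷ − 130x⁶ − 18x⁵ + 30x⁴ + 6x³ + 121x² + 21x − 58) ÷ lead(D) = −7x⁸ ÷ −x³ = 7x⁵. Subtract (7x⁵)·D = −7x⁸ − 63x⁷ − 49x⁶ + 49x⁵. Remainder: −9x⁷ − 81x⁶ − 67x⁵ + 30x⁴ + 6x³ + 121x² + 21x − 58.
Step 2: lead(−9x⁷ − 81x⁶ − 67x⁵ + 30x⁴ + 6x³ + 121x² + 21x − 58) ÷ lead(D) = −9x⁷ ÷ −x³ = 9x⁴. Subtract (9x⁴)·D = −9x⁷ − 81x⁶ − 63x⁵ + 63x⁴. Remainder: −4x⁵ − 33x⁴ + 6x³ + 121x² + 21x − 58.
Step 3: lead(−4x⁵ − 33x⁴ + 6x³ + 121x² + 21x − 58) ÷ lead(D) = −4x⁵ ÷ −x³ = 4x². Subtract (4x²)·D = −4x⁵ − 36x⁴ − 28x³ + 28x². Remainder: 3x⁴ + 34x³ + 93x² + 21x − 58.
Step 4: lead(3x⁴ + 34x³ + 93x² + 21x − 58) ÷ lead(D) = 3x⁴ ÷ −x³ = −3x. Subtract (−3x)·D = 3x⁴ + 27x³ + 21x² − 21x. Remainder: 7x³ + 72x² + 42x − 58.
Step 5: lead(7x³ + 72x² + 42x − 58) ÷ lead(D) = 7x³ ÷ −x³ = −7. Subtract (−7)·D = 7x³ + 63x² + 49x − 49. Remainder: 9x² − 7x − 9.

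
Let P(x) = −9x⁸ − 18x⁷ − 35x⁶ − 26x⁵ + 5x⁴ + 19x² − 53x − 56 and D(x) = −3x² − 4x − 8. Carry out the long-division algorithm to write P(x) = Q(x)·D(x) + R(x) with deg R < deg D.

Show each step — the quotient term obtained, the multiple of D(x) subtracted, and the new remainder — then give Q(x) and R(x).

Step 1: lead(−9x⁸ − 18x⁷ − 35x⁶ − 26x⁵ + 5x⁴ + 19x² − 53x − 56) ÷ lead(D) = −9x⁸ ÷ −3x² = 3x⁶. Subtract (3x⁶)·D = −9x⁸ − 12x⁷ − 24x⁶. Remainder: −6x⁷ − 11x⁶ − 26x⁵ + 5x⁴ + 19x² − 53x − 56.
Step 2: lead(−6x⁷ − 11x⁶ − 26x⁵ + 5x⁴ + 19x² − 53x − 56) ÷ lead(D) = −6x⁷ ÷ −3x² = 2x⁵. Subtract (2x⁵)·D = −6x⁷ − 8x⁶ − 16x⁵. Remainder: −3x⁶ − 10x⁵ + 5x⁴ + 19x² − 53x − 56.
Step 3: lead(−3x⁶ − 10x⁵ + 5x⁴ + 19x² − 53x − 56) ÷ lead(D) = −3x⁶ ÷ −3x² = x⁴. Subtract (x⁴)·D = −3x⁶ − 4x⁵ − 8x⁴. Remainder: −6x⁵ + 13x⁴ + 19x² − 53x − 56.
Step 4: lead(−6x⁵ + 13x⁴ + 19x² − 53x − 56) ÷ lead(D) = −6x⁵ ÷ −3x² = 2x³. Subtract (2x³)·D = −6x⁵ − 8x⁴ − 16x³. Remainder: 21x⁴ + 16x³ + 19x² − 53x − 56.
Step 5: lead(21x⁴ + 16x³ + 19x² − 53x − 56) ÷ lead(D) = 21x⁴ ÷ −3x² = −7x². Subtract (−7x²)·D = 21x⁴ + 28x³ + 56x². Remainder: −12x³ − 37x² − 53x − 56.
Step 6: lead(−12x³ − 37x² − 53x − 56) ÷ lead(D) = −12x³ ÷ −3x² = 4x. Subtract (4x)·D = −12x³ − 16x² − 32x. Remainder: −21x² − 21x − 56.
Step 7: lead(−21x² − 21x − 56) ÷ lead(D) = −21x² ÷ −3x² = 7. Subtract (7)·D = −21x² − 28x − 56. Remainder: 7x.

Q(x) = 3x⁶ + 2x⁵ + x⁴ + 2x³ − 7x² + 4x + 7; R(x) = 7x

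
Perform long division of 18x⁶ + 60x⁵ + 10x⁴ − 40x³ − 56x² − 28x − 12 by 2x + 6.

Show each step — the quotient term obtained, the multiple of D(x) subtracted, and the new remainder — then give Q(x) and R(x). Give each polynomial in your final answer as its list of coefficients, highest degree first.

Step 1: lead(18x⁶ + 60x⁵ + 10x⁴ − 40x³ − 56x² − 28x − 12) ÷ lead(D) = 18x⁶ ÷ 2x = 9x⁵. Subtract (9x⁵)·D = 18x⁶ + 54x⁵. Remainder: 6x⁵ + 10x⁴ − 40x³ − 56x² − 28x − 12.
Step 2: lead(6x⁵ + 10x⁴ − 40x³ − 56x² − 28x − 12) ÷ lead(D) = 6x⁵ ÷ 2x = 3x⁴. Subtract (3x⁴)·D = 6x⁵ + 18x⁴. Remainder: −8x⁴ − 40x³ − 56x² − 28x − 12.
Step 3: lead(−8x⁴ − 40x³ − 56x² − 28x − 12) ÷ lead(D) = −8x⁴ ÷ 2x = −4x³. Subtract (−4x³)·D = −8x⁴ − 24x³. Remainder: −16x³ − 56x² − 28x − 12.
Step 4: lead(−16x³ − 56x² − 28x − 12) ÷ lead(D) = −16x³ ÷ 2x = −8x². Subtract (−8x²)·D = −16x³ − 48x². Remainder: −8x² − 28x − 12.
Step 5: lead(−8x² − 28x − 12) ÷ lead(D) = −8x² ÷ 2x = −4x. Subtract (−4x)·D = −8x² − 24x. Remainder: −4x − 12.
Step 6: lead(−4x − 12) ÷ lead(D) = −4x ÷ 2x = −2. Subtract (−2)·D = −4x − 12. Remainder: 0.

Q = [9, 3, -4, -8, -4, -2]; R = [0]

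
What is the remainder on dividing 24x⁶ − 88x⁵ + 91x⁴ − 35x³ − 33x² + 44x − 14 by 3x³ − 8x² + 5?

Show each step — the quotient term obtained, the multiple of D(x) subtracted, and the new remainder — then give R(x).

Step 1: lead(24x⁶ − 88x⁵ + 91x⁴ − 35x³ − 33x² + 44x − 14) ÷ lead(D) = 24x⁶ ÷ 3x³ = 8x³. Subtract (8x³)·D = 24x⁶ − 64x⁵ + 40x³. Remainder: −24x⁵ + 91x⁴ − 75x³ − 33x² + 44x − 14.
Step 2: lead(−24x⁵ + 91x⁴ − 75x³ − 33x² + 44x − 14) ÷ lead(D) = −24x⁵ ÷ 3x³ = −8x². Subtract (−8x²)·D = −24x⁵ + 64x⁴ − 40x². Remainder: 27x⁴ − 75x³ + 7x² + 44x − 14.
Step 3: lead(27x⁴ − 75x³ + 7x² + 44x − 14) ÷ lead(D) = 27x⁴ ÷ 3x³ = 9x. Subtract (9x)·D = 27x⁴ − 72x³ + 45x. Remainder: −3x³ + 7x² − x − 14.
Step 4: lead(−3x³ + 7x² − x − 14) ÷ lead(D) = −3x³ ÷ 3x³ = −1. Subtract (−1)·D = −3x³ + 8x² − 5. Remainder: −x² − x − 9.

R(x) = −x² − x − 9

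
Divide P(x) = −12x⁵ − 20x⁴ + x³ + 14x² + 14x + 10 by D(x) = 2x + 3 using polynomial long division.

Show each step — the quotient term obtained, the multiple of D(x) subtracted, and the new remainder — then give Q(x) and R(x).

Q(x) = −6x⁴ − x³ + 2x² + 4x + 1; R(x) = 7

Step 1: lead(−12x⁵ − 20x⁴ + x³ + 14x² + 14x + 10) ÷ lead(D) = −12x⁵ ÷ 2x = −6x⁴. Subtract (−6x⁴)·D = −12x⁵ − 18x⁴. Remainder: −2x⁴ + x³ + 14x² + 14x + 10.
Step 2: lead(−2x⁴ + x³ + 14x² + 14x + 10) ÷ lead(D) = −2x⁴ ÷ 2x = −x³. Subtract (−x³)·D = −2x⁴ − 3x³. Remainder: 4x³ + 14x² + 14x + 10.
Step 3: lead(4x³ + 14x² + 14x + 10) ÷ lead(D) = 4x³ ÷ 2x = 2x². Subtract (2x²)·D = 4x³ + 6x². Remainder: 8x² + 14x + 10.
Step 4: lead(8x² + 14x + 10) ÷ lead(D) = 8x² ÷ 2x = 4x. Subtract (4x)·D = 8x² + 12x. Remainder: 2x + 10.
Step 5: lead(2x + 10) ÷ lead(D) = 2x ÷ 2x = 1. Subtract (1)·D = 2x + 3. Remainder: 7.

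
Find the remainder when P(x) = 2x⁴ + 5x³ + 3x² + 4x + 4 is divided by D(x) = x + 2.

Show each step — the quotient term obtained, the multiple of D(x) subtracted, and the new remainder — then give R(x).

Step 1: lead(2x⁴ + 5x³ + 3x² + 4x + 4) ÷ lead(D) = 2x⁴ ÷ x = 2x³. Subtract (2x³)·D = 2x⁴ + 4x³. Remainder: x³ + 3x² + 4x + 4.
Step 2: lead(x³ + 3x² + 4x + 4) ÷ lead(D) = x³ ÷ x = x². Subtract (x²)·D = x³ + 2x². Remainder: x² + 4x + 4.
Step 3: lead(x² + 4x + 4) ÷ lead(D) = x² ÷ x = x. Subtract (x)·D = x² + 2x. Remainder: 2x + 4.
Step 4: lead(2x + 4) ÷ lead(D) = 2x ÷ x = 2. Subtract (2)·D = 2x + 4. Remainder: 0.

R(x) = 0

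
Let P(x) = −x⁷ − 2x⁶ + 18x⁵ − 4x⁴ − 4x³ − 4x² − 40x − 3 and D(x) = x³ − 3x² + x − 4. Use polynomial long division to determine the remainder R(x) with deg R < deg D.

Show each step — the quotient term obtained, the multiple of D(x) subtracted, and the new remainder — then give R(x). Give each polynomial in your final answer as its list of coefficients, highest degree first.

R = [-3, -7]

Step 1: lead(−x⁷ − 2x⁶ + 18x⁵ − 4x⁴ − 4x³ − 4x² − 40x − 3) ÷ lead(D) = −x⁷ ÷ x³ = −x⁴. Subtract (−x⁴)·D = −x⁷ + 3x⁶ − x⁵ + 4x⁴. Remainder: −5x⁶ + 19x⁵ − 8x⁴ − 4x³ − 4x² − 40x − 3.
Step 2: lead(−5x⁶ + 19x⁵ − 8x⁴ − 4x³ − 4x² − 40x − 3) ÷ lead(D) = −5x⁶ ÷ x³ = −5x³. Subtract (−5x³)·D = −5x⁶ + 15x⁵ − 5x⁴ + 20x³. Remainder: 4x⁵ − 3x⁴ − 24x³ − 4x² − 40x − 3.
Step 3: lead(4x⁵ − 3x⁴ − 24x³ − 4x² − 40x − 3) ÷ lead(D) = 4x⁵ ÷ x³ = 4x². Subtract (4x²)·D = 4x⁵ − 12x⁴ + 4x³ − 16x². Remainder: 9x⁴ − 28x³ + 12x² − 40x − 3.
Step 4: lead(9x⁴ − 28x³ + 12x² − 40x − 3) ÷ lead(D) = 9x⁴ ÷ x³ = 9x. Subtract (9x)·D = 9x⁴ − 27x³ + 9x² − 36x. Remainder: −x³ + 3x² − 4x − 3.
Step 5: lead(−x³ + 3x² − 4x − 3) ÷ lead(D) = −x³ ÷ x³ = −1. Subtract (−1)·D = −x³ + 3x² − x + 4. Remainder: −3x − 7.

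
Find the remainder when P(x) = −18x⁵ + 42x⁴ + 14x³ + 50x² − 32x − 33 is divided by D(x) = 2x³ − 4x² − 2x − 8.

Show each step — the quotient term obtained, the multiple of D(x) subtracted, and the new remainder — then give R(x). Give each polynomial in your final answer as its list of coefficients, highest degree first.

Step 1: lead(−18x⁵ + 42x⁴ + 14x³ + 50x² − 32x − 33) ÷ lead(D) = −18x⁵ ÷ 2x³ = −9x². Subtract (−9x²)·D = −18x⁵ + 36x⁴ + 18x³ + 72x². Remainder: 6x⁴ − 4x³ − 22x² − 32x − 33.
Step 2: lead(6x⁴ − 4x³ − 22x² − 32x − 33) ÷ lead(D) = 6x⁴ ÷ 2x³ = 3x. Subtract (3x)·D = 6x⁴ − 12x³ − 6x² − 24x. Remainder: 8x³ − 16x² − 8x − 33.
Step 3: lead(8x³ − 16x² − 8x − 33) ÷ lead(D) = 8x³ ÷ 2x³ = 4. Subtract (4)·D = 8x³ − 16x² − 8x − 32. Remainder: −1.

R = [-1]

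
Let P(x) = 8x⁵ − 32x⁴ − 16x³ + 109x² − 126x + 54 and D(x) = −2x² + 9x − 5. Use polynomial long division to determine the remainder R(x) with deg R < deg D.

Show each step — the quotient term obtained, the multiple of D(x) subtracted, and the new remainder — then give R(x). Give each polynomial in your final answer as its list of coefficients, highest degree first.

Step 1: lead(8x⁵ − 32x⁴ − 16x³ + 109x² − 126x + 54) ÷ lead(D) = 8x⁵ ÷ −2x² = −4x³. Subtract (−4x³)·D = 8x⁵ − 36x⁴ + 20x³. Remainder: 4x⁴ − 36x³ + 109x² − 126x + 54.
Step 2: lead(4x⁴ − 36x³ + 109x² − 126x + 54) ÷ lead(D) = 4x⁴ ÷ −2x² = −2x². Subtract (−2x²)·D = 4x⁴ − 18x³ + 10x². Remainder: −18x³ + 99x² − 126x + 54.
Step 3: lead(−18x³ + 99x² − 126x + 54) ÷ lead(D) = −18x³ ÷ −2x² = 9x. Subtract (9x)·D = −18x³ + 81x² − 45x. Remainder: 18x² − 81x + 54.
Step 4: lead(18x² − 81x + 54) ÷ lead(D) = 18x² ÷ −2x² = −9. Subtract (−9)·D = 18x² − 81x + 45. Remainder: 9.

R = [9]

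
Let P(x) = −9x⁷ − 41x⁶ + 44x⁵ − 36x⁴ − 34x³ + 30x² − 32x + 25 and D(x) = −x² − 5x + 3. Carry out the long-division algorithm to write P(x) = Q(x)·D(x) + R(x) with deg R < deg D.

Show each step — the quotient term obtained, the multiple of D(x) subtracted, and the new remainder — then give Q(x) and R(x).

Step 1: lead(−9x⁷ − 41x⁶ + 44x⁵ − 36x⁴ − 34x³ + 30x² − 32x + 25) ÷ lead(D) = −9x⁷ ÷ −x² = 9x⁵. Subtract (9x⁵)·D = −9x⁷ − 45x⁶ + 27x⁵. Remainder: 4x⁶ + 17x⁵ − 36x⁴ − 34x³ + 30x² − 32x + 25.
Step 2: lead(4x⁶ + 17x⁵ − 36x⁴ − 34x³ + 30x² − 32x + 25) ÷ lead(D) = 4x⁶ ÷ −x² = −4x⁴. Subtract (−4x⁴)·D = 4x⁶ + 20x⁵ − 12x⁴. Remainder: −3x⁵ − 24x⁴ − 34x³ + 30x² − 32x + 25.
Step 3: lead(−3x⁵ − 24x⁴ − 34x³ + 30x² − 32x + 25) ÷ lead(D) = −3x⁵ ÷ −x² = 3x³. Subtract (3x³)·D = −3x⁵ − 15x⁴ + 9x³. Remainder: −9x⁴ − 43x³ + 30x² − 32x + 25.
Step 4: lead(−9x⁴ − 43x³ + 30x² − 32x + 25) ÷ lead(D) = −9x⁴ ÷ −x² = 9x². Subtract (9x²)·D = −9x⁴ − 45x³ + 27x². Remainder: 2x³ + 3x² − 32x + 25.
Step 5: lead(2x³ + 3x² − 32x + 25) ÷ lead(D) = 2x³ ÷ −x² = −2x. Subtract (−2x)·D = 2x³ + 10x² − 6x. Remainder: −7x² − 26x + 25.
Step 6: lead(−7x² − 26x + 25) ÷ lead(D) = −7x² ÷ −x² = 7. Subtract (7)·D = −7x² − 35x + 21. Remainder: 9x + 4.

Q(x) = 9x⁵ − 4x⁴ + 3x³ + 9x² − 2x + 7; R(x) = 9x + 4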